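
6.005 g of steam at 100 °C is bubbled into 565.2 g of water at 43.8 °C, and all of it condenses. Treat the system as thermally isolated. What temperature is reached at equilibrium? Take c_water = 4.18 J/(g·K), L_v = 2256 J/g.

T_f ≈ 50.1 °C

Net heat exchanged in the isolated system is zero:
steam→water at 100 °C releases m L_v = 6.005·2256 = 13547
  condensate cools 100→T: 6.005·4.18·(T − 100) = 25.1(T − 100)
  original water: 2362.5(T − 43.8)
2387.6 T = 13547 + 2510.1 + 103479 = 119536
T ≈ 50.06 °C, under the boiling point, so the assumption holds.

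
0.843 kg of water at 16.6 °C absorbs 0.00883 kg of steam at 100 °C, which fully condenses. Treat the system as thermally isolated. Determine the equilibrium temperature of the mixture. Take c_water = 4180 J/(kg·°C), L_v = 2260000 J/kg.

T_f ≈ 23.1 °C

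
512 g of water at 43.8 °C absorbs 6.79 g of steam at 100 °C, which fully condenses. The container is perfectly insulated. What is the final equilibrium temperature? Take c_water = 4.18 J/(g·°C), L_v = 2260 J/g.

Let T be the final temperature. ΣQ_i = 0:
latent heat released on condensation: 6.79·2260 = 15345; condensate cools 100→T: 6.79·4.18·(T − 100) = 28.38(T − 100); original water: 2140.2(T − 43.8)
2168.5 T = 15345 + 2838.2 + 93739 = 111923
T ≈ 51.61 °C (< 100 °C, so full condensation is consistent).

T_f ≈ 51.6 °C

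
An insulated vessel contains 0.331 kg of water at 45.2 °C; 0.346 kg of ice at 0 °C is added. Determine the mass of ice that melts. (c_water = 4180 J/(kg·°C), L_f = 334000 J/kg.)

Water can give up m c ΔT = 0.331×4180×45.2 = 62538 J before reaching 0 °C.
Melting all 0.346 kg of ice would need 0.346×334000 = 115564 J.
Since 62538 < 115564 J, not all the ice melts; equilibrium is at 0 °C.
Mass melted = 62538/334000 ≈ 0.1872 kg.

m_melted ≈ 0.187 kg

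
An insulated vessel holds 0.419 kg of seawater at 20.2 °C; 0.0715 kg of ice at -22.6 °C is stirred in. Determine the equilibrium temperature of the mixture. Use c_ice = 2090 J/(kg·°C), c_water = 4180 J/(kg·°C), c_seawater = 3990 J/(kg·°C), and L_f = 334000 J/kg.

T_f ≈ 3.3 °C

Setting the total heat transfer to zero:
ice -22.6→0 °C: 0.0715·2090·22.6 = 3377.2; latent heat to melt: 0.0715·334000 = 23881; warm the meltwater: 298.87 T; seawater cools: 0.419·3990·(T − 20.2) = 1671.8(T − 20.2)
1970.7 T = 33771 − 27258 = 6512.3
T ≈ 3.30 °C — above 0 °C, consistent with complete melting.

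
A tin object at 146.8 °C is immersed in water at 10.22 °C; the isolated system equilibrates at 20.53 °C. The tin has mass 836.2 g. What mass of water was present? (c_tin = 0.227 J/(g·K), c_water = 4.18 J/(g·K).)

m ≈ 556 g

Setting the total heat transfer to zero:
836.2·0.227·(20.53 − 146.8) + m·4.18·(20.53 − 10.22) = 0
43.1 m = 23968
m = 23968/43.1 ≈ 556.2 g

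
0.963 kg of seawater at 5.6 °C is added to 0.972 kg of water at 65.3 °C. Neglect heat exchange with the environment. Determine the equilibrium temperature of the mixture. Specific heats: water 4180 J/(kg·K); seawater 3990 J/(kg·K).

T_f ≈ 36.3 °C

Heat lost by the water equals heat gained by the seawater:
0.972·4180·(65.3 − T) = 0.963·3990·(T − 5.6)
4063(65.3 − T) = 3842.4(T − 5.6)
7905.3 T = 286829  ⇒  T ≈ 36.28 °C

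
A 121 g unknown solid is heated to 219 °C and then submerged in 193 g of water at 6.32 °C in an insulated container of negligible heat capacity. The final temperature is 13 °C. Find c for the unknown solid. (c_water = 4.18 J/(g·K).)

c ≈ 0.216 J/(g·K)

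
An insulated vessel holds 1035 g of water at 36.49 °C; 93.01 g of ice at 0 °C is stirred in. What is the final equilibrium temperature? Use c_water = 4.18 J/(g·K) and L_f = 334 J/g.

Conservation of energy gives ΣQ = 0:
fusion: m_ice L_f = 93.01·334 = 31065; meltwater 0→T: 93.01·4.18·T = 388.78 T; water cools: 1035·4.18·(T − 36.49) = 4326.3(T − 36.49)
4715.1 T = 157867 − 31065 = 126801
T ≈ 26.89 °C — above 0 °C, consistent with complete melting.

T_f ≈ 26.9 °C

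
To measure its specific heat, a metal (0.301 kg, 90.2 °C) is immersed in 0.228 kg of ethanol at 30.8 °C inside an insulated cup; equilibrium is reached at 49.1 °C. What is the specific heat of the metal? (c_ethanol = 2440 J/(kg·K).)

Net heat exchanged in the isolated system is zero:
0.301×c×(49.1 − 90.2) + 0.228×2440×(49.1 − 30.8) = 0
-12.37 c = -10181
c = -10181/-12.37 ≈ 822.9 J/(kg·K)

c ≈ 823 J/(kg·K)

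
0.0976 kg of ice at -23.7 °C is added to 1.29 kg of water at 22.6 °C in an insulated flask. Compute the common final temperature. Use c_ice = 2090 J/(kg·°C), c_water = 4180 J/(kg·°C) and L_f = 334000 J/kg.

T_f ≈ 14.6 °C

Setting the total heat transfer to zero:
warm ice to 0 °C: 0.0976×2090×(0 − (-23.7)) = 4834.4; latent heat to melt: 0.0976×334000 = 32598; meltwater 0→T: 0.0976×4180×T = 407.97 T; water: 5392.2(T − 22.6)
5800.2 T = 121864 − 37433 = 84431
T ≈ 14.56 °C (positive, so assuming full melt was valid).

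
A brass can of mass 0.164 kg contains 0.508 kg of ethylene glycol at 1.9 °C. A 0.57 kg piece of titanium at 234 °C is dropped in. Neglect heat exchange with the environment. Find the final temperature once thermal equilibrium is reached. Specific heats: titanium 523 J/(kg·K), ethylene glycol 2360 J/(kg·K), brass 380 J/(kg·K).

T_f ≈ 46.3 °C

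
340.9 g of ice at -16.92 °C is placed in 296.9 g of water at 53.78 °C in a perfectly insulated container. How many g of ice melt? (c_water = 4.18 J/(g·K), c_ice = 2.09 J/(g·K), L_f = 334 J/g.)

Water can give up m c ΔT = 296.9×4.18×53.78 = 66743 J before reaching 0 °C.
Warming the ice to 0 °C takes 340.9×2.09×16.92 = 12055 J, leaving 54688 J for melting.
Fully melting the ice requires m_ice L_f = 340.9×334 = 113861 J.
54688 J < 113861 J, so only part of the ice melts and the system sits at 0 °C.
Mass melted = 54688/334 ≈ 163.7 g.

m_melted ≈ 164 g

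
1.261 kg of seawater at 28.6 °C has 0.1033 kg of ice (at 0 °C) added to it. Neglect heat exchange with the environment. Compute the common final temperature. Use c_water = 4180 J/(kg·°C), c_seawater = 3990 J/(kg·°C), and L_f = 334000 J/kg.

T_f ≈ 20.0 °C

Let T be the final temperature. ΣQ_i = 0:
melt ice: 0.1033×334000 = 34502; meltwater 0→T: 0.1033×4180×T = 431.79 T; seawater cools: 1.261×3990×(T − 28.6) = 5031.4(T − 28.6)
5463.2 T = 143898 − 34502 = 109396
T ≈ 20.02 °C — above 0 °C, consistent with complete melting.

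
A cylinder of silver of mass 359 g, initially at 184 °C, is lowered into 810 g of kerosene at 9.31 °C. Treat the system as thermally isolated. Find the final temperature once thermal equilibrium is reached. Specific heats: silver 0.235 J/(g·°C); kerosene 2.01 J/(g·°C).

T_f ≈ 17.9 °C

T_f = Σ m_i c_i T_i / Σ m_i c_i:
T_f = (84.36·184 + 1628.1·9.31) / (84.36 + 1628.1)
    = 30681 / 1712.5 ≈ 17.92 °C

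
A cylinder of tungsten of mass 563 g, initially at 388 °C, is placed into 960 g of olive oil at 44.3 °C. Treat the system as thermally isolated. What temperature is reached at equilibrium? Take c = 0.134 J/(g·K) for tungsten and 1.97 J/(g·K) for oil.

Energy conservation, ΣQ = 0:
563·0.134·(T − 388) + 960·1.97·(T − 44.3) = 0
1966.6 T = 113052
T = 113052 / 1966.6 = 57.5 °C

T_f ≈ 57.5 °C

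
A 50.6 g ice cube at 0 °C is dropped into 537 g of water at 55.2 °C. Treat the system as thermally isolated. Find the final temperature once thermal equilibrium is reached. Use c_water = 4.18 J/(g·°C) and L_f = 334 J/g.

Let T be the final temperature. ΣQ_i = 0:
melt ice: 50.6·334 = 16900
  meltwater 0→T: 50.6·4.18·T = 211.51 T
  water cools: 537·4.18·(T − 55.2) = 2244.7(T − 55.2)
2456.2 T = 123905 − 16900 = 107005
T ≈ 43.57 °C (positive, so assuming full melt was valid).

T_f ≈ 43.6 °C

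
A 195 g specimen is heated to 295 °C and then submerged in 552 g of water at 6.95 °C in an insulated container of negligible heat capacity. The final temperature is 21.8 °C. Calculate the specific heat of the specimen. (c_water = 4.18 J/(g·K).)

Let T be the final temperature. ΣQ_i = 0:
195·c·(21.8 − 295) + 552·4.18·(21.8 − 6.95) = 0
-53274 c = -34264
c = -34264/-53274 ≈ 0.6432 J/(g·K)

c ≈ 0.643 J/(g·K)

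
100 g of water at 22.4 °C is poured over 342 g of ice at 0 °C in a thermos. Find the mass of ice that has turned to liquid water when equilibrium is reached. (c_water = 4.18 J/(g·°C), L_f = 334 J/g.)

Water can give up m c ΔT = 100·4.18·22.4 = 9363.2 J before reaching 0 °C.
Fully melting the ice requires m_ice L_f = 342·334 = 114228 J.
That's not enough to melt it all — equilibrium is at 0 °C with ice remaining.
m_melted·334 = 9363.2  ⇒  m_melted ≈ 28.03 g.

m_melted ≈ 28 g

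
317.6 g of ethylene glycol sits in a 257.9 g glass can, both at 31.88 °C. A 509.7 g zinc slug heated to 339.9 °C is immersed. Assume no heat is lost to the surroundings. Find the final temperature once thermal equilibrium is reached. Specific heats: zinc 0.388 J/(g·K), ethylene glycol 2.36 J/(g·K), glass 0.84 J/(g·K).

Setting the total heat transfer to zero:
509.7*0.388*(T − 339.9) + 317.6*2.36*(T − 31.88) + 257.9*0.84*(T − 31.88) = 0
1163.9 T = 98021
T ≈ 84.22 °C

T_f ≈ 84.2 °C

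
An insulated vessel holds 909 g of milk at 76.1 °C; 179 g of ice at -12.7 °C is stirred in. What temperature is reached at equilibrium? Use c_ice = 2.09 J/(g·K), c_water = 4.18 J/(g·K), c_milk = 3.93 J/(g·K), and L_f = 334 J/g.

Let T be the final temperature. ΣQ_i = 0:
warm ice to 0 °C: 179×2.09×(0 − (-12.7)) = 4751.2; latent heat to melt: 179×334 = 59786; warm the meltwater: 748.22 T; milk cools: 909×3.93×(T − 76.1) = 3572.4(T − 76.1)
4320.6 T = 271857 − 64537 = 207320
T ≈ 47.98 °C (positive, so assuming full melt was valid).

T_f ≈ 48.0 °C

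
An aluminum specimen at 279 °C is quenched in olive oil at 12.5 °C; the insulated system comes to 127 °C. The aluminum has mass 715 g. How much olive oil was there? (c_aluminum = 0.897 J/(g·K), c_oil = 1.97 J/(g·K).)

|Q_aluminum| = |Q_oil|:
715·0.897·(279 − 127) = m·1.97·(127 − 12.5)
225.56 m = 97486  ⇒  m ≈ 432.2 g

m ≈ 432 g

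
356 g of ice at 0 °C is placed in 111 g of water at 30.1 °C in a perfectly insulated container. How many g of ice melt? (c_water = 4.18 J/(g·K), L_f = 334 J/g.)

m_melted ≈ 41.8 g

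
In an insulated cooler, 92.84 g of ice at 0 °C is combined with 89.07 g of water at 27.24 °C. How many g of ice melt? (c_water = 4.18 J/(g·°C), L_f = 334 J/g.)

m_melted ≈ 30.4 g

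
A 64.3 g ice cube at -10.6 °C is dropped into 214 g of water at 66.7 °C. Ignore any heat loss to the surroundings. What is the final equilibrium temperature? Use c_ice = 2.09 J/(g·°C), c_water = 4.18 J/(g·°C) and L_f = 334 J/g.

T_f ≈ 31.6 °C

Heat gained plus heat lost sum to zero:
ice -10.6→0 °C: 64.3·2.09·10.6 = 1424.5; melt ice: 64.3·334 = 21476; meltwater 0→T: 64.3·4.18·T = 268.77 T; water: 894.52(T − 66.7)
1163.3 T = 59664 − 22901 = 36764
T ≈ 31.60 °C. Since T > 0 °C, the all-ice-melts assumption holds.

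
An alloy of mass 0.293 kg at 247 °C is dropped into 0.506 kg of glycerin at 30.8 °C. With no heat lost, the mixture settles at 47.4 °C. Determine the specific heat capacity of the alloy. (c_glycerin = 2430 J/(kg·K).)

c ≈ 349 J/(kg·K)

Heat gained plus heat lost sum to zero:
0.293×c×(47.4 − 247) + 0.506×2430×(47.4 − 30.8) = 0
-58.48 c = -20411
c = -20411/-58.48 ≈ 349 J/(kg·K)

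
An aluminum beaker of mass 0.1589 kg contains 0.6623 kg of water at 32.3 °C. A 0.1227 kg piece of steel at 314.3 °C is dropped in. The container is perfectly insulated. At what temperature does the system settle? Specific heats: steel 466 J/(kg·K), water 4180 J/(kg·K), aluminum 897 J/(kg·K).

Heat gained plus heat lost sum to zero:
0.1227×466×(T − 314.3) + 0.6623×4180×(T − 32.3) + 0.1589×897×(T − 32.3) = 0
2968.1 T = 111995
T = 111995/2968.1 ≈ 37.73 °C

T_f ≈ 37.7 °C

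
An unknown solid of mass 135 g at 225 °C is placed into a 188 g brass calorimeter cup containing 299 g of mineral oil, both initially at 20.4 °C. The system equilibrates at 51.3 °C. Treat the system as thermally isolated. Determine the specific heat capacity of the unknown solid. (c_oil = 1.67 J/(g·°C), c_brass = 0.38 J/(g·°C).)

c ≈ 0.752 J/(g·°C)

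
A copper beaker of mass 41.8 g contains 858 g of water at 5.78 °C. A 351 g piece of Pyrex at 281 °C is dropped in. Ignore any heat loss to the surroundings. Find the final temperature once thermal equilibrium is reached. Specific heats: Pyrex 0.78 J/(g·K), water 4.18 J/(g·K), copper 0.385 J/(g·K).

T_f ≈ 25.2 °C

Conservation of energy gives ΣQ = 0:
351*0.78*(T − 281) + 858*4.18*(T − 5.78) + 41.8*0.385*(T − 5.78) = 0
273.78(T − 281) + 3586.4(T − 5.78) + 16.09(T − 5.78) = 0
(273.78 + 3586.4 + 16.09) T = 273.78*281 + 3586.4*5.78 + 16.09*5.78
T = 97755 / 3876.3 = 25.2 °C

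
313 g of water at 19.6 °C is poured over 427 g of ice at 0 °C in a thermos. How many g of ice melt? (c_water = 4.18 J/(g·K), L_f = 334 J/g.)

m_melted ≈ 76.8 g

Heat available from the water dropping to 0 °C: 313×4.18×19.6 = 25643 J.
Fully melting the ice requires m_ice L_f = 427×334 = 142618 J.
25643 J < 142618 J, so only part of the ice melts and the system sits at 0 °C.
m_melted×334 = 25643  ⇒  m_melted ≈ 76.78 g.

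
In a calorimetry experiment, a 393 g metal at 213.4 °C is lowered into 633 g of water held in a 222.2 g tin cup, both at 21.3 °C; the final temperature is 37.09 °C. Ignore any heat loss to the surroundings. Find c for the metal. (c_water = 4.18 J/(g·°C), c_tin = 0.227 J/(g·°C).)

c ≈ 0.614 J/(g·°C)

Energy conservation, ΣQ = 0:
393×c×(37.09 − 213.4) + 633×4.18×(37.09 − 21.3) + 222.2×0.227×(37.09 − 21.3) = 0
-69290 c = -42576
c = -42576/-69290 ≈ 0.6145 J/(g·°C)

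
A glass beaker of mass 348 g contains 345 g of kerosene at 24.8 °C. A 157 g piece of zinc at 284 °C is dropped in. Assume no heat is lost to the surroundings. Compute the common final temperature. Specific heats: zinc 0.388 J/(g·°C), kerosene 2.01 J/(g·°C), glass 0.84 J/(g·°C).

Heat gained plus heat lost sum to zero:
157*0.388*(T − 284) + 345*2.01*(T − 24.8) + 348*0.84*(T − 24.8) = 0
60.92(T − 284) + 693.45(T − 24.8) + 292.32(T − 24.8) = 0
(60.92 + 693.45 + 292.32) T = 60.92*284 + 693.45*24.8 + 292.32*24.8
T = 41747 / 1046.7 = 39.9 °C

T_f ≈ 39.9 °C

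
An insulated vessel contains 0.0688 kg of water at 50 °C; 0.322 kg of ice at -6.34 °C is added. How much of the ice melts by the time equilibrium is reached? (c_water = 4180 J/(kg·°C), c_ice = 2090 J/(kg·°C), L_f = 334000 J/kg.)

Water can give up m c ΔT = 0.0688×4180×50 = 14379 J before reaching 0 °C.
Of that, 0.322×2090×6.34 = 4266.7 J goes to bring the ice to 0 °C, leaving 10113 J.
To melt every bit of ice: 0.322×334000 = 107548 J.
That's not enough to melt it all — equilibrium is at 0 °C with ice remaining.
m_melted×334000 = 10113  ⇒  m_melted ≈ 0.03028 kg.

m_melted ≈ 0.0303 kg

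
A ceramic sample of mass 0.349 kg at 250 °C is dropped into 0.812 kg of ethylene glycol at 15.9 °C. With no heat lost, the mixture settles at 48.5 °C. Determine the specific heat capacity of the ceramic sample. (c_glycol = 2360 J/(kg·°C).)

m_s c (T_s − T_f) = m_glycol c_glycol (T_f − T_0):
0.349×c×(250 − 48.5) = 0.812×2360×(48.5 − 15.9)
70.32 c = 62472  ⇒  c ≈ 888.4 J/(kg·°C)

c ≈ 888 J/(kg·°C)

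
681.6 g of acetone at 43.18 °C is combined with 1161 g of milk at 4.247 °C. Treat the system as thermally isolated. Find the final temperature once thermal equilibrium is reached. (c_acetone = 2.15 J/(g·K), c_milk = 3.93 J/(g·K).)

T_f = Σ m_i c_i T_i / Σ m_i c_i:
T_f = (1465.4×43.18 + 4562.7×4.247) / (1465.4 + 4562.7)
    = 82656 / 6028.2 ≈ 13.71 °C

T_f ≈ 13.7 °C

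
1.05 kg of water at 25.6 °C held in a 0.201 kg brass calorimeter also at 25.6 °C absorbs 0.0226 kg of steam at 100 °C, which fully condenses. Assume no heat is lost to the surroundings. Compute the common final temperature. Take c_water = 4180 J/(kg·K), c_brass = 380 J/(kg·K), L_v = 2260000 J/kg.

T_f ≈ 38.3 °C

Net heat exchanged in the isolated system is zero:
condense steam: −0.0226·2260000 = −51076; condensate cools 100→T: 0.0226·4180·(T − 100) = 94.47(T − 100); water warms: 1.05·4180·(T − 25.6) = 4389(T − 25.6); brass cup: 0.201·380·(T − 25.6) = 76.38(T − 25.6)
4559.8 T = 51076 + 9446.8 + 114314 = 174837
T ≈ 38.34 °C (< 100 °C, so full condensation is consistent).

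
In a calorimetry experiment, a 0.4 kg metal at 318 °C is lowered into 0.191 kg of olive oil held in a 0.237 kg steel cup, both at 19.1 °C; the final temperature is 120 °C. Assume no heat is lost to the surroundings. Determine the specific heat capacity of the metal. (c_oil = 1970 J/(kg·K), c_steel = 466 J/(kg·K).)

Heat gained plus heat lost sum to zero:
0.4·c·(120 − 318) + 0.191·1970·(120 − 19.1) + 0.237·466·(120 − 19.1) = 0
-79.2 c = -49109
c = -49109/-79.2 ≈ 620.1 J/(kg·K)

c ≈ 620 J/(kg·K)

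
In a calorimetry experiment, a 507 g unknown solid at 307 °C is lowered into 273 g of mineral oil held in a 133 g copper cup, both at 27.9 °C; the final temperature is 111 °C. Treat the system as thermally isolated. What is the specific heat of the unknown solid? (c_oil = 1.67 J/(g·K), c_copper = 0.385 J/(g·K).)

Taking heat into each body as positive, Σ m c ΔT = 0:
507·c·(111 − 307) + 273·1.67·(111 − 27.9) + 133·0.385·(111 − 27.9) = 0
-99372 c = -42141
c = -42141/-99372 ≈ 0.4241 J/(g·K)

c ≈ 0.424 J/(g·K)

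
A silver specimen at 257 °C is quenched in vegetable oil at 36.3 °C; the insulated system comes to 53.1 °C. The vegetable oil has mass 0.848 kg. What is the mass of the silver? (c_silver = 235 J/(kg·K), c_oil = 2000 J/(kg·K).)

m ≈ 0.595 kg

Heat lost by the silver = heat gained by the oil:
m×235×(257 − 53.1) = 0.848×2000×(53.1 − 36.3)
47916 m = 28493  ⇒  m ≈ 0.5946 kg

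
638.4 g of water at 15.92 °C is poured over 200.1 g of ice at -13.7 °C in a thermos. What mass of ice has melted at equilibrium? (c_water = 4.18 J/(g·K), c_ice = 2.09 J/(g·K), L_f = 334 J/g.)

m_melted ≈ 110 g

Water can give up m c ΔT = 638.4·4.18·15.92 = 42483 J before reaching 0 °C.
Of that, 200.1·2.09·13.7 = 5729.5 J goes to bring the ice to 0 °C, leaving 36753 J.
Melting all 200.1 g of ice would need 200.1·334 = 66833 J.
Since 36753 < 66833 J, not all the ice melts; equilibrium is at 0 °C.
Mass melted = 36753/334 ≈ 110 g.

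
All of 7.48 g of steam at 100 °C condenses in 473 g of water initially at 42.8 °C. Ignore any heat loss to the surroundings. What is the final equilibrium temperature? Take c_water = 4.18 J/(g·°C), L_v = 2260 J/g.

T_f ≈ 52.1 °C

Energy conservation, ΣQ = 0:
steam→water at 100 °C releases m L_v = 7.48×2260 = 16905; condensate cools 100→T: 7.48×4.18×(T − 100) = 31.27(T − 100); water warms: 473×4.18×(T − 42.8) = 1977.1(T − 42.8)
2008.4 T = 16905 + 3126.6 + 84622 = 104653
T ≈ 52.11 °C (< 100 °C, so full condensation is consistent).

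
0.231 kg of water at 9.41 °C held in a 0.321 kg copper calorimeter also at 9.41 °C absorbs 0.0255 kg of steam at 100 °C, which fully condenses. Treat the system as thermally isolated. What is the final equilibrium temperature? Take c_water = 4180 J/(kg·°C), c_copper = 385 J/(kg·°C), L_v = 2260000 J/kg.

T_f ≈ 65.7 °C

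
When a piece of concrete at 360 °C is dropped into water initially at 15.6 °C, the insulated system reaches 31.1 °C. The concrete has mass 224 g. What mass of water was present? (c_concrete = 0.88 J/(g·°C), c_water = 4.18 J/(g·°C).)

m ≈ 1000 g

|Q_concrete| = |Q_water|:
224·0.88·(360 − 31.1) = m·4.18·(31.1 − 15.6)
64.79 m = 64833  ⇒  m ≈ 1001 g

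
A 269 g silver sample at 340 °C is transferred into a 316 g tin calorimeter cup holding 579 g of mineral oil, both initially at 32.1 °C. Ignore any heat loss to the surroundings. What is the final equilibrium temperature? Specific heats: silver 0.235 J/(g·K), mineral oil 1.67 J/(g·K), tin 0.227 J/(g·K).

Conservation of energy gives ΣQ = 0:
269*0.235*(T − 340) + 579*1.67*(T − 32.1) + 316*0.227*(T − 32.1) = 0
63.21(T − 340) + 966.93(T − 32.1) + 71.73(T − 32.1) = 0
1101.9 T = 54834
T = 54834/1101.9 ≈ 49.76 °C

T_f ≈ 49.8 °C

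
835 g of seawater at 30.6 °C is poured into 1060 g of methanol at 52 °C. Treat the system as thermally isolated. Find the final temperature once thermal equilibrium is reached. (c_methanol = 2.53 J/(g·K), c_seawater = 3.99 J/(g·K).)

T_f ≈ 40.1 °C

T_f = Σ m_i c_i T_i / Σ m_i c_i:
T_f = (2681.8*52 + 3331.7*30.6) / (2681.8 + 3331.7)
    = 241402 / 6013.4 ≈ 40.14 °C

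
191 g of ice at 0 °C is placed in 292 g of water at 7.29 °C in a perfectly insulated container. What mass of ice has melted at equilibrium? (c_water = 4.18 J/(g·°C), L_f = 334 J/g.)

m_melted ≈ 26.6 g

Heat available from the water dropping to 0 °C: 292×4.18×7.29 = 8897.9 J.
Melting all 191 g of ice would need 191×334 = 63794 J.
Since 8897.9 < 63794 J, not all the ice melts; equilibrium is at 0 °C.
m_melted×334 = 8897.9  ⇒  m_melted ≈ 26.64 g.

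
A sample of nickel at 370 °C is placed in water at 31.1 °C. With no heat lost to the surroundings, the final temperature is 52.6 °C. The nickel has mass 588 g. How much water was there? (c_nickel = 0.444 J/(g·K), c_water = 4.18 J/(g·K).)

|Q_nickel| = |Q_water|:
588·0.444·(370 − 52.6) = m·4.18·(52.6 − 31.1)
89.87 m = 82864  ⇒  m ≈ 922 g

m ≈ 922 g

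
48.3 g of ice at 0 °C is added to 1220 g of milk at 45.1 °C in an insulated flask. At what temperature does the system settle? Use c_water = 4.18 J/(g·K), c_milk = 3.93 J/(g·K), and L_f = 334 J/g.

Conservation of energy gives ΣQ = 0:
fusion: m_ice L_f = 48.3×334 = 16132; meltwater 0→T: 48.3×4.18×T = 201.89 T; milk cools: 1220×3.93×(T − 45.1) = 4794.6(T − 45.1)
4996.5 T = 216236 − 16132 = 200104
T ≈ 40.05 °C. Since T > 0 °C, the all-ice-melts assumption holds.

T_f ≈ 40.0 °C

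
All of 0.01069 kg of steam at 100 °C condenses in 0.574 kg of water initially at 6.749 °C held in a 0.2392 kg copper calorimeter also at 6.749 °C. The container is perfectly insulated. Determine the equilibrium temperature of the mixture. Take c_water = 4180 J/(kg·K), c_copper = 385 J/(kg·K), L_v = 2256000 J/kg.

Sum of m c ΔT and latent-heat terms is zero:
condense steam: −0.01069·2256000 = −24117
  condensate cools 100→T: 0.01069·4180·(T − 100) = 44.68(T − 100)
  water warms: 0.574·4180·(T − 6.749) = 2399.3(T − 6.749)
  copper cup: 0.2392·385·(T − 6.749) = 92.09(T − 6.749)
2536.1 T = 24117 + 4468.4 + 16815 = 45400
T ≈ 17.90 °C — below 100 °C, confirming all the steam condensed.

T_f ≈ 17.9 °C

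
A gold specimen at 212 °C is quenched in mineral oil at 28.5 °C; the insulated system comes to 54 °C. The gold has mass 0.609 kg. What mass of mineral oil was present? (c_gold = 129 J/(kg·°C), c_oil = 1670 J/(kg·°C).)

m ≈ 0.291 kg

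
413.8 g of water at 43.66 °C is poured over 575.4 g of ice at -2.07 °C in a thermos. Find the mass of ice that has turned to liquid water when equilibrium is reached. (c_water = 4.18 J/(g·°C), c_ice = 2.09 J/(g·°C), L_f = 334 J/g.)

Cooling the water to 0 °C releases 413.8·4.18·43.66 = 75518 J.
Warming the ice to 0 °C takes 575.4·2.09·2.07 = 2489.4 J, leaving 73029 J for melting.
To melt every bit of ice: 575.4·334 = 192184 J.
73029 J < 192184 J, so only part of the ice melts and the system sits at 0 °C.
m_melt = 73029 / L_f = 218.6 g.

m_melted ≈ 219 g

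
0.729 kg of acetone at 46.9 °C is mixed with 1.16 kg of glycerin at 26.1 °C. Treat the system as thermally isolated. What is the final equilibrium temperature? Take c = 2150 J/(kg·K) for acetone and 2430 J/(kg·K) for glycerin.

T_f ≈ 33.5 °C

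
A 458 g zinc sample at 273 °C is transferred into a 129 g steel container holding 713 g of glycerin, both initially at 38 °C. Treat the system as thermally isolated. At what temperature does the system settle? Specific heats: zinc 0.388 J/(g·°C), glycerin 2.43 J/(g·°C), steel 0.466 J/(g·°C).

T_f ≈ 59.2 °C

Net heat exchanged in the isolated system is zero:
458×0.388×(T − 273) + 713×2.43×(T − 38) + 129×0.466×(T − 38) = 0
(177.7 + 1732.6 + 60.11) T = 177.7×273 + 1732.6×38 + 60.11×38
T ≈ 59.19 °C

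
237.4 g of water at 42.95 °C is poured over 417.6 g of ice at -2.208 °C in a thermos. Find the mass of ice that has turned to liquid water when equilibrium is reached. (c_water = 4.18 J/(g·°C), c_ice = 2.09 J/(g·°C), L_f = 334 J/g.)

m_melted ≈ 122 g

Water can give up m c ΔT = 237.4×4.18×42.95 = 42621 J before reaching 0 °C.
Of that, 417.6×2.09×2.208 = 1927.1 J goes to bring the ice to 0 °C, leaving 40694 J.
Fully melting the ice requires m_ice L_f = 417.6×334 = 139478 J.
That's not enough to melt it all — equilibrium is at 0 °C with ice remaining.
m_melt = 40694 / L_f = 121.8 g.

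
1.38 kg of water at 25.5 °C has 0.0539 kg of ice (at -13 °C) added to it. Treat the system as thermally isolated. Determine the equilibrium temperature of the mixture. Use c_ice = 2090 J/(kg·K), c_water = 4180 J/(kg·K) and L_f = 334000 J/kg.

T_f ≈ 21.3 °C

Sum of m c ΔT and latent-heat terms is zero:
warm ice to 0 °C: 0.0539·2090·(0 − (-13)) = 1464.5
  latent heat to melt: 0.0539·334000 = 18003
  warm the meltwater: 225.3 T
  water cools: 1.38·4180·(T − 25.5) = 5768.4(T − 25.5)
5993.7 T = 147094 − 19467 = 127627
T ≈ 21.29 °C. Since T > 0 °C, the all-ice-melts assumption holds.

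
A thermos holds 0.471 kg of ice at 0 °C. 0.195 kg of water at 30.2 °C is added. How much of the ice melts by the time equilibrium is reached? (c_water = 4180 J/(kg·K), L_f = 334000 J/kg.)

Cooling the water to 0 °C releases 0.195·4180·30.2 = 24616 J.
Fully melting the ice requires m_ice L_f = 0.471·334000 = 157314 J.
Since 24616 < 157314 J, not all the ice melts; equilibrium is at 0 °C.
Mass melted = 24616/334000 ≈ 0.0737 kg.

m_melted ≈ 0.0737 kg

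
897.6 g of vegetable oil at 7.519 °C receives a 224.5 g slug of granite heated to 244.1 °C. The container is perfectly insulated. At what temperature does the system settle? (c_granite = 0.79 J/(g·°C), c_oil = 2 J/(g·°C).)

T_f ≈ 28.8 °C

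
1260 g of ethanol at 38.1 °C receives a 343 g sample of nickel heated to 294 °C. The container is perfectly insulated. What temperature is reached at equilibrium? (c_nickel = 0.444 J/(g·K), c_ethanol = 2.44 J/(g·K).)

Heat gained plus heat lost sum to zero:
343*0.444*(T − 294) + 1260*2.44*(T − 38.1) = 0
152.29(T − 294) + 3074.4(T − 38.1) = 0
3226.7 T = 161908
T = 161908 / 3226.7 = 50.2 °C

T_f ≈ 50.2 °C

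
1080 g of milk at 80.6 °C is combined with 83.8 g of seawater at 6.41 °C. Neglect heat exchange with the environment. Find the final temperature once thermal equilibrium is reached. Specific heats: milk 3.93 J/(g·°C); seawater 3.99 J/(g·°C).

With ΣQ=0 the equilibrium temperature is the m·c-weighted mean:
T_f = (4244.4*80.6 + 334.36*6.41) / (4244.4 + 334.36)
    = 344242 / 4578.8 ≈ 75.18 °C

T_f ≈ 75.2 °C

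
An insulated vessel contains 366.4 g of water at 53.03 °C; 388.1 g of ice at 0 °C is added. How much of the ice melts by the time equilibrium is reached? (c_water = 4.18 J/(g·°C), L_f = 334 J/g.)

Water can give up m c ΔT = 366.4·4.18·53.03 = 81218 J before reaching 0 °C.
To melt every bit of ice: 388.1·334 = 129625 J.
Since 81218 < 129625 J, not all the ice melts; equilibrium is at 0 °C.
m_melt = 81218 / L_f = 243.2 g.

m_melted ≈ 243 g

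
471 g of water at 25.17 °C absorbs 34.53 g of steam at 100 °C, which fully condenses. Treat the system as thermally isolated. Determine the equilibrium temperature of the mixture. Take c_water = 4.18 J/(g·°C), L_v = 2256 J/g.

T_f ≈ 67.1 °C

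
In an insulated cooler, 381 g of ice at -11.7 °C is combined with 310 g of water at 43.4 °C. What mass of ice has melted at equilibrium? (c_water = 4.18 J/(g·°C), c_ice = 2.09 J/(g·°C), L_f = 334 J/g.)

Cooling the water to 0 °C releases 310×4.18×43.4 = 56238 J.
Warming the ice to 0 °C takes 381×2.09×11.7 = 9316.6 J, leaving 46921 J for melting.
Fully melting the ice requires m_ice L_f = 381×334 = 127254 J.
That's not enough to melt it all — equilibrium is at 0 °C with ice remaining.
Mass melted = 46921/334 ≈ 140.5 g.

m_melted ≈ 140 g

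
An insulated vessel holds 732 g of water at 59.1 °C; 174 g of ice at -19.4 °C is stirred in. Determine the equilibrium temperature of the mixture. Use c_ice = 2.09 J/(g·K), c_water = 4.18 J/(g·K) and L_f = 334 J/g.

T_f ≈ 30.5 °C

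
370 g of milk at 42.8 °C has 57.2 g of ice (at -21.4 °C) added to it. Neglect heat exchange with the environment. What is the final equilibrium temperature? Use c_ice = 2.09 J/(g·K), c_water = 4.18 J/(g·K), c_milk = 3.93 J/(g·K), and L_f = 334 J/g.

T_f ≈ 24.0 °C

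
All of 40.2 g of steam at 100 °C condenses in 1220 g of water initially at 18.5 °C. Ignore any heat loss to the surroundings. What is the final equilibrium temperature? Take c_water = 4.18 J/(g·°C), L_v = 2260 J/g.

Setting the total heat transfer to zero:
steam→water at 100 °C releases m L_v = 40.2·2260 = 90852
  condensed water 100 °C→T: 168.04(T − 100)
  original water: 5099.6(T − 18.5)
5267.6 T = 90852 + 16804 + 94343 = 201998
T ≈ 38.35 °C — below 100 °C, confirming all the steam condensed.

T_f ≈ 38.3 °C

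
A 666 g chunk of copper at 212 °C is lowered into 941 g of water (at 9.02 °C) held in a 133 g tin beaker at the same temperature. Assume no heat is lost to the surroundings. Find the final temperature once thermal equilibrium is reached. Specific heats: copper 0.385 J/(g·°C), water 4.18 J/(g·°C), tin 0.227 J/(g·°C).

Let T be the final temperature. ΣQ_i = 0:
666*0.385*(T − 212) + 941*4.18*(T − 9.02) + 133*0.227*(T − 9.02) = 0
256.41(T − 212) + 3933.4(T − 9.02) + 30.19(T − 9.02) = 0
4220 T = 90110
T = 90110 / 4220 = 21.4 °C

T_f ≈ 21.4 °C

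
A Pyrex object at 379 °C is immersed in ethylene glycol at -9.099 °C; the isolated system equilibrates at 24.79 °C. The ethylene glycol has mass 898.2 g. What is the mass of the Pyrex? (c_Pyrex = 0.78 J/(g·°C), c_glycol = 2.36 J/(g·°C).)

m ≈ 260 g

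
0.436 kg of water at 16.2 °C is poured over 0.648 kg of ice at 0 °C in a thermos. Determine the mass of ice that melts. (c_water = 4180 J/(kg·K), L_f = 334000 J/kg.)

m_melted ≈ 0.0884 kg

Cooling the water to 0 °C releases 0.436·4180·16.2 = 29524 J.
Fully melting the ice requires m_ice L_f = 0.648·334000 = 216432 J.
29524 J < 216432 J, so only part of the ice melts and the system sits at 0 °C.
m_melt = 29524 / L_f = 0.0884 kg.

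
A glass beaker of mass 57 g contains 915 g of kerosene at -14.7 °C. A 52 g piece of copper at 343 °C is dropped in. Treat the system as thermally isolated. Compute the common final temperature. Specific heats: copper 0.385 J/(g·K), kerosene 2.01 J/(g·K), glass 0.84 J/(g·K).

Taking heat into each body as positive, Σ m c ΔT = 0:
52*0.385*(T − 343) + 915*2.01*(T − (-14.7)) + 57*0.84*(T − (-14.7)) = 0
1907 T = -20872
T = -20872/1907 ≈ -10.94 °C

T_f ≈ -10.9 °C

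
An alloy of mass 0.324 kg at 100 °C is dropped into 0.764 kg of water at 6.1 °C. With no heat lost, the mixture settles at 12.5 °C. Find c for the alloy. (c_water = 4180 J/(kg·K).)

c ≈ 721 J/(kg·K)

Heat gained plus heat lost sum to zero:
0.324×c×(12.5 − 100) + 0.764×4180×(12.5 − 6.1) = 0
-28.35 c = -20439
c = -20439/-28.35 ≈ 720.9 J/(kg·K)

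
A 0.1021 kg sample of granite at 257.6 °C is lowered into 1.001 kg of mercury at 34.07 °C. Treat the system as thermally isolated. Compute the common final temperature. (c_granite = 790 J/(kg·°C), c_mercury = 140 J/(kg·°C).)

Set heat shed by the hot body equal to heat absorbed by the cold body:
0.1021*790*(257.6 − T) = 1.001*140*(T − 34.07)
80.66(257.6 − T) = 140.14(T − 34.07)
220.8 T = 25552  ⇒  T ≈ 115.73 °C

T_f ≈ 115.7 °C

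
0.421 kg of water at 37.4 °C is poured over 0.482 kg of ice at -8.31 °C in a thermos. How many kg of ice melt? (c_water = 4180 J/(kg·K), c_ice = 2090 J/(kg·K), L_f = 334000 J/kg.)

Water can give up m c ΔT = 0.421·4180·37.4 = 65816 J before reaching 0 °C.
Of that, 0.482·2090·8.31 = 8371.3 J goes to bring the ice to 0 °C, leaving 57444 J.
Fully melting the ice requires m_ice L_f = 0.482·334000 = 160988 J.
That's not enough to melt it all — equilibrium is at 0 °C with ice remaining.
m_melted·334000 = 57444  ⇒  m_melted ≈ 0.172 kg.

m_melted ≈ 0.172 kg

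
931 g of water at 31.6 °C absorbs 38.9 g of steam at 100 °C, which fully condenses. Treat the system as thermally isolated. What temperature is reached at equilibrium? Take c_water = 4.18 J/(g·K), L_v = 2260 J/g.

Taking heat into each body as positive, Σ m c ΔT = 0:
latent heat released on condensation: 38.9·2260 = 87914
  condensate cools 100→T: 38.9·4.18·(T − 100) = 162.6(T − 100)
  water warms: 931·4.18·(T − 31.6) = 3891.6(T − 31.6)
4054.2 T = 87914 + 16260 + 122974 = 227148
T ≈ 56.03 °C (< 100 °C, so full condensation is consistent).

T_f ≈ 56.0 °C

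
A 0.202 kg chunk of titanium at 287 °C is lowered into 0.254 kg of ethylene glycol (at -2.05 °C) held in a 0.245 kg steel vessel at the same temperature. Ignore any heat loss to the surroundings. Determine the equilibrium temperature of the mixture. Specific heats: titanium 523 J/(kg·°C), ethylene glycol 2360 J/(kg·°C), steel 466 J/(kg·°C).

T_f ≈ 35.2 °C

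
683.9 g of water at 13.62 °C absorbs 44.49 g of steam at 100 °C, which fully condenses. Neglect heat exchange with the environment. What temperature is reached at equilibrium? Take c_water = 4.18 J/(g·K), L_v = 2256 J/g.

Conservation of energy gives ΣQ = 0:
steam→water at 100 °C releases m L_v = 44.49×2256 = 100369
  condensed water 100 °C→T: 185.97(T − 100)
  water warms: 683.9×4.18×(T − 13.62) = 2858.7(T − 13.62)
3044.7 T = 100369 + 18597 + 38936 = 157902
T ≈ 51.86 °C (< 100 °C, so full condensation is consistent).

T_f ≈ 51.9 °C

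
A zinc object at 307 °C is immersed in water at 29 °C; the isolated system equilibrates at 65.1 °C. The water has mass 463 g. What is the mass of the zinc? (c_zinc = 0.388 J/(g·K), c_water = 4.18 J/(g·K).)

m ≈ 744 g

Heat lost by the zinc = heat gained by the water:
m×0.388×(307 − 65.1) = 463×4.18×(65.1 − 29)
93.86 m = 69866  ⇒  m ≈ 744.4 g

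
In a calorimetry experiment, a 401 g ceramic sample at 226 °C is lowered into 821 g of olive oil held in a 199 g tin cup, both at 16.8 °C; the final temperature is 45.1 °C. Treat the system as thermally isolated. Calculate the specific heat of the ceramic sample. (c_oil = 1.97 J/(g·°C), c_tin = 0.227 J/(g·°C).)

c ≈ 0.649 J/(g·°C)

Taking heat into each body as positive, Σ m c ΔT = 0:
401×c×(45.1 − 226) + 821×1.97×(45.1 − 16.8) + 199×0.227×(45.1 − 16.8) = 0
-72541 c = -47050
c = -47050/-72541 ≈ 0.6486 J/(g·°C)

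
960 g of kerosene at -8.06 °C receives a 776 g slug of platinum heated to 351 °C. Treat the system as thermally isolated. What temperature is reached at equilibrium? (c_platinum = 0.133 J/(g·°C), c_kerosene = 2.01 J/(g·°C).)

Let T be the final temperature. ΣQ_i = 0:
776*0.133*(T − 351) + 960*2.01*(T − (-8.06)) = 0
(103.21 + 1929.6) T = 103.21*351 + 1929.6*(-8.06)
T = 20673/2032.8 ≈ 10.17 °C

T_f ≈ 10.2 °C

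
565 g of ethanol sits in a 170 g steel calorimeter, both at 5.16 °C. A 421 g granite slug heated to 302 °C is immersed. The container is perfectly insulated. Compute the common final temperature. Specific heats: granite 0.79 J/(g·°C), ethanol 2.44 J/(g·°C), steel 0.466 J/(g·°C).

T_f ≈ 60.3 °C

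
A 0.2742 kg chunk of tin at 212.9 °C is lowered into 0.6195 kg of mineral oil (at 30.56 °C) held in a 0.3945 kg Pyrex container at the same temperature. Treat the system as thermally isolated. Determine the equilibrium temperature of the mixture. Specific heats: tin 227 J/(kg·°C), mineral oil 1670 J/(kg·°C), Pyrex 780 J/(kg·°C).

T_f is the heat-capacity-weighted average of the initial temperatures:
T_f = (62.24*212.9 + 1034.6*30.56 + 307.71*30.56) / (62.24 + 1034.6 + 307.71)
    = 54272 / 1404.5 ≈ 38.64 °C

T_f ≈ 38.6 °C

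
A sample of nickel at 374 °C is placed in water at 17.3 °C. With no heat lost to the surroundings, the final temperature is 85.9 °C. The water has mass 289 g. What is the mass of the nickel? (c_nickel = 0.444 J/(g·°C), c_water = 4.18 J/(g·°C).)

m ≈ 648 g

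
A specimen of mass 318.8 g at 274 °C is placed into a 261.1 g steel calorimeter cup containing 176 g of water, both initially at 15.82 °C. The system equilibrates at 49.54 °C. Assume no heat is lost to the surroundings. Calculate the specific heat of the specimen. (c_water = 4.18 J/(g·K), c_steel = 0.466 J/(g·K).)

Setting the total heat transfer to zero:
318.8·c·(49.54 − 274) + 176·4.18·(49.54 − 15.82) + 261.1·0.466·(49.54 − 15.82) = 0
-71558 c = -28910
c = -28910/-71558 ≈ 0.404 J/(g·K)

c ≈ 0.404 J/(g·K)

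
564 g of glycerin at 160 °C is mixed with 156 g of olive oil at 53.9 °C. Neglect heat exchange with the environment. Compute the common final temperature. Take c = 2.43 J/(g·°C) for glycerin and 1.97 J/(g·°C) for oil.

T_f is the heat-capacity-weighted average of the initial temperatures:
T_f = (1370.5×160 + 307.32×53.9) / (1370.5 + 307.32)
    = 235848 / 1677.8 ≈ 140.57 °C

T_f ≈ 140.6 °C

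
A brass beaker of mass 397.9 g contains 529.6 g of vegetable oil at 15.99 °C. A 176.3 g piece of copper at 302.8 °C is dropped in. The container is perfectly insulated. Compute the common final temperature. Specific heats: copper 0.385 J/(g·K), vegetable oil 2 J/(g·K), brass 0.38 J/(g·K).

Heat gained plus heat lost sum to zero:
176.3*0.385*(T − 302.8) + 529.6*2*(T − 15.99) + 397.9*0.38*(T − 15.99) = 0
67.88(T − 302.8) + 1059.2(T − 15.99) + 151.2(T − 15.99) = 0
(67.88 + 1059.2 + 151.2) T = 67.88*302.8 + 1059.2*15.99 + 151.2*15.99
T ≈ 31.22 °C

T_f ≈ 31.2 °C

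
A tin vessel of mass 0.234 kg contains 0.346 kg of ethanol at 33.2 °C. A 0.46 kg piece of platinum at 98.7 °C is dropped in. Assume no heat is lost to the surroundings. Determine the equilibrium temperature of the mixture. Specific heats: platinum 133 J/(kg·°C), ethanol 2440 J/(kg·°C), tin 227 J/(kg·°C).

Taking heat into each body as positive, Σ m c ΔT = 0:
0.46·133·(T − 98.7) + 0.346·2440·(T − 33.2) + 0.234·227·(T − 33.2) = 0
61.18(T − 98.7) + 844.24(T − 33.2) + 53.12(T − 33.2) = 0
958.54 T = 35831
T = 35831/958.54 ≈ 37.38 °C

T_f ≈ 37.4 °C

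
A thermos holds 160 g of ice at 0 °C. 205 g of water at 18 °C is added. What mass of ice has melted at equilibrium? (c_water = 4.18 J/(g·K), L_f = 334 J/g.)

Water can give up m c ΔT = 205×4.18×18 = 15424 J before reaching 0 °C.
To melt every bit of ice: 160×334 = 53440 J.
Since 15424 < 53440 J, not all the ice melts; equilibrium is at 0 °C.
Mass melted = 15424/334 ≈ 46.18 g.

m_melted ≈ 46.2 g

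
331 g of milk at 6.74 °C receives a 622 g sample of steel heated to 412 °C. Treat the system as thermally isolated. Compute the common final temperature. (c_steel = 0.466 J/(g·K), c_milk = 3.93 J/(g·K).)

|Q_steel| = |Q_milk|:
622·0.466·(412 − T) = 331·3.93·(T − 6.74)
289.85(412 − T) = 1300.8(T − 6.74)
1590.7 T = 128187  ⇒  T ≈ 80.59 °C

T_f ≈ 80.6 °C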